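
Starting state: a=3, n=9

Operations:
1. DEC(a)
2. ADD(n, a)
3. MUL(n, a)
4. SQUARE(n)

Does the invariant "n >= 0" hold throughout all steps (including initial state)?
Yes

The invariant holds at every step.

State at each step:
Initial: a=3, n=9
After step 1: a=2, n=9
After step 2: a=2, n=11
After step 3: a=2, n=22
After step 4: a=2, n=484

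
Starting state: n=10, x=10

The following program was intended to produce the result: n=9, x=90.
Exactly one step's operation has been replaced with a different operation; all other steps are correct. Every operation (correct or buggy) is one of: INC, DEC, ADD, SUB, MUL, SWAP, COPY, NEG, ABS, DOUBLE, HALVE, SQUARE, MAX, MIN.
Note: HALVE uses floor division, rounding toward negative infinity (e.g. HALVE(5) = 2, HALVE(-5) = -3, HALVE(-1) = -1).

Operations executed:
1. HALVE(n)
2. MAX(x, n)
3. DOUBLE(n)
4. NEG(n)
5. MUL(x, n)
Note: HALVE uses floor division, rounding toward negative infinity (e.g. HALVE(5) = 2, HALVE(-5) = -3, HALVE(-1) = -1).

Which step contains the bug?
Step 4

Trace with buggy code:
Initial: n=10, x=10
After step 1: n=5, x=10
After step 2: n=5, x=10
After step 3: n=10, x=10
After step 4: n=-10, x=10
After step 5: n=-10, x=-100
Actual final n=-10, x=-100 ≠ expected n=9, x=90.
Step 4 is the only position where a single-operation replacement can produce the expected result.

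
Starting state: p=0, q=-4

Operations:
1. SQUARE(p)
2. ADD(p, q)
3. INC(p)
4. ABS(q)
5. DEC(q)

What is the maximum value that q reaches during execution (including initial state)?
4

Values of q at each step:
Initial: q = -4
After step 1: q = -4
After step 2: q = -4
After step 3: q = -4
After step 4: q = 4 ← maximum
After step 5: q = 3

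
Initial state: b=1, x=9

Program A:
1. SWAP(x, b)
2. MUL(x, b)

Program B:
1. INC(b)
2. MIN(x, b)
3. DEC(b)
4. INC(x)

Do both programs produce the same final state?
No

Program A final state: b=9, x=9
Program B final state: b=1, x=3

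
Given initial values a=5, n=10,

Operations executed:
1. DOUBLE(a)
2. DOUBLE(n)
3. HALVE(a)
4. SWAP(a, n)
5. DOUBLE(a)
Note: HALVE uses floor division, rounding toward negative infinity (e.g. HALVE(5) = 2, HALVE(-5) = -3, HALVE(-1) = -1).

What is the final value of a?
a = 40

Tracing execution:
Step 1: DOUBLE(a) → a = 10
Step 2: DOUBLE(n) → a = 10
Step 3: HALVE(a) → a = 5
Step 4: SWAP(a, n) → a = 20
Step 5: DOUBLE(a) → a = 40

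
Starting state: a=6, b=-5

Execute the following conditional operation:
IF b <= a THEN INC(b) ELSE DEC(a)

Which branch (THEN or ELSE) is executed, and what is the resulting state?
Branch: THEN, Final state: a=6, b=-4

Evaluating condition: b <= a
b = -5, a = 6
Condition is True, so THEN branch executes
After INC(b): a=6, b=-4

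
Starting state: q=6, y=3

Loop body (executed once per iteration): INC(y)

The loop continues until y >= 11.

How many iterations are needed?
8

Tracing iterations:
Initial: q=6, y=3
After iteration 1: q=6, y=4
After iteration 2: q=6, y=5
After iteration 3: q=6, y=6
After iteration 4: q=6, y=7
After iteration 5: q=6, y=8
After iteration 6: q=6, y=9
After iteration 7: q=6, y=10
After iteration 8: q=6, y=11
y >= 11 now holds, so the loop exits after 8 iterations.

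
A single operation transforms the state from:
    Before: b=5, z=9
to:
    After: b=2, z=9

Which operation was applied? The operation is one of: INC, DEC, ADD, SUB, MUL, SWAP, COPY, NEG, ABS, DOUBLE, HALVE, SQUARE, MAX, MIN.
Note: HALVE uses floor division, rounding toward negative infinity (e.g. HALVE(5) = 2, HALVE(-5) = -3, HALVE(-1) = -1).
HALVE(b)

Analyzing the change:
Before: b=5, z=9
After: b=2, z=9
Variable b changed from 5 to 2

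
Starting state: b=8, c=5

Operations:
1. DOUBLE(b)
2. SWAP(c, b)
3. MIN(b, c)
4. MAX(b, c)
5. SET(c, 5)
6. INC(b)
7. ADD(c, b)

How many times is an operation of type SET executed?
1

Counting SET operations:
Step 5: SET(c, 5) ← SET
Total: 1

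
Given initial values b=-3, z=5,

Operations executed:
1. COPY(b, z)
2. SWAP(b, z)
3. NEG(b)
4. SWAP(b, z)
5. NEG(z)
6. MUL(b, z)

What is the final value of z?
z = 5

Tracing execution:
Step 1: COPY(b, z) → z = 5
Step 2: SWAP(b, z) → z = 5
Step 3: NEG(b) → z = 5
Step 4: SWAP(b, z) → z = -5
Step 5: NEG(z) → z = 5
Step 6: MUL(b, z) → z = 5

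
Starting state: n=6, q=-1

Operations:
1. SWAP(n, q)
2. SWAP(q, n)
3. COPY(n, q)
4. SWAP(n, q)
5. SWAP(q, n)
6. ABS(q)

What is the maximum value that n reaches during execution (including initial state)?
6

Values of n at each step:
Initial: n = 6 ← maximum
After step 1: n = -1
After step 2: n = 6
After step 3: n = -1
After step 4: n = -1
After step 5: n = -1
After step 6: n = -1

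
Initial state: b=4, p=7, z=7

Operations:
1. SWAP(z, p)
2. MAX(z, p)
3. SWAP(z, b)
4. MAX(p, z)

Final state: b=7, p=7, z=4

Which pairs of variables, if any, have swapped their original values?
(z, b)

Comparing initial and final values:
z: 7 → 4
p: 7 → 7
b: 4 → 7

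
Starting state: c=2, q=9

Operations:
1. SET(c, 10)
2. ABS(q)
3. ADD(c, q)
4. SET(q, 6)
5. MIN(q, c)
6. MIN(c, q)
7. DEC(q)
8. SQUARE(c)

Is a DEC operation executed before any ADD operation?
No

First DEC: step 7
First ADD: step 3
Since 7 > 3, ADD comes first.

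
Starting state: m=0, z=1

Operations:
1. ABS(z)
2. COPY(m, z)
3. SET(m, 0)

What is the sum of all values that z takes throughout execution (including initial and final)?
4

Values of z at each step:
Initial: z = 1
After step 1: z = 1
After step 2: z = 1
After step 3: z = 1
Sum = 1 + 1 + 1 + 1 = 4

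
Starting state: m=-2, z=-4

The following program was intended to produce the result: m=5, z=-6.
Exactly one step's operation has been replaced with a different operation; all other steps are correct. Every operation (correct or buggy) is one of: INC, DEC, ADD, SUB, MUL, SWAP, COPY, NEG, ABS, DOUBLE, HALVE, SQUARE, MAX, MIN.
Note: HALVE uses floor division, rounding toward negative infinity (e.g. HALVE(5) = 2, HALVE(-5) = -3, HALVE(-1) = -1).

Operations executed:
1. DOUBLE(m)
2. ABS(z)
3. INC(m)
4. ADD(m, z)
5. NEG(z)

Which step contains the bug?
Step 1

Trace with buggy code:
Initial: m=-2, z=-4
After step 1: m=-4, z=-4
After step 2: m=-4, z=4
After step 3: m=-3, z=4
After step 4: m=1, z=4
After step 5: m=1, z=-4
Actual final m=1, z=-4 ≠ expected m=5, z=-6.
Step 1 is the only position where a single-operation replacement can produce the expected result.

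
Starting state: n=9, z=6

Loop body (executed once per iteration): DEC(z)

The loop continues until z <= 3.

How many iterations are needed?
3

Tracing iterations:
Initial: n=9, z=6
After iteration 1: n=9, z=5
After iteration 2: n=9, z=4
After iteration 3: n=9, z=3
z <= 3 now holds, so the loop exits after 3 iterations.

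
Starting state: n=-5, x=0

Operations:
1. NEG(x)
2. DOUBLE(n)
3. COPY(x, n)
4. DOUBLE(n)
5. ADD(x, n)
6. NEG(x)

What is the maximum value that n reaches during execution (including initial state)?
-5

Values of n at each step:
Initial: n = -5 ← maximum
After step 1: n = -5
After step 2: n = -10
After step 3: n = -10
After step 4: n = -20
After step 5: n = -20
After step 6: n = -20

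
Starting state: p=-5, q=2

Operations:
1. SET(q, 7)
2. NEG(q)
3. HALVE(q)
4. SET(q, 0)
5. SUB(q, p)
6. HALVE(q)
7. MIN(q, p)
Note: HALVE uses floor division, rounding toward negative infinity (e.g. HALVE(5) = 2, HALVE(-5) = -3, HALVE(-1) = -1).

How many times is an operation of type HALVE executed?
2

Counting HALVE operations:
Step 3: HALVE(q) ← HALVE
Step 6: HALVE(q) ← HALVE
Total: 2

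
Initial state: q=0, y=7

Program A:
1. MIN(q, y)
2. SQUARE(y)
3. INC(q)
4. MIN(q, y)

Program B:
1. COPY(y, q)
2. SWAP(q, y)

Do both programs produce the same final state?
No

Program A final state: q=1, y=49
Program B final state: q=0, y=0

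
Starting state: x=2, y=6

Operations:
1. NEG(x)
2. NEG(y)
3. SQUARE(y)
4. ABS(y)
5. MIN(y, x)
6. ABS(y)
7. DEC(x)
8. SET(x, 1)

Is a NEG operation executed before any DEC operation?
Yes

First NEG: step 1
First DEC: step 7
Since 1 < 7, NEG comes first.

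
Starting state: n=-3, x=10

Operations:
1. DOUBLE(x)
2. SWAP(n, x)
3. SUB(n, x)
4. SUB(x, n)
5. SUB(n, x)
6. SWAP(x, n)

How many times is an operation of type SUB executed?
3

Counting SUB operations:
Step 3: SUB(n, x) ← SUB
Step 4: SUB(x, n) ← SUB
Step 5: SUB(n, x) ← SUB
Total: 3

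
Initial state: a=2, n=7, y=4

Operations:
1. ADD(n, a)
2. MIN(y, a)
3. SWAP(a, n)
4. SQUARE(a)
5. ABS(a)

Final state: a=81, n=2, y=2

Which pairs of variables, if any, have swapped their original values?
None

Comparing initial and final values:
a: 2 → 81
y: 4 → 2
n: 7 → 2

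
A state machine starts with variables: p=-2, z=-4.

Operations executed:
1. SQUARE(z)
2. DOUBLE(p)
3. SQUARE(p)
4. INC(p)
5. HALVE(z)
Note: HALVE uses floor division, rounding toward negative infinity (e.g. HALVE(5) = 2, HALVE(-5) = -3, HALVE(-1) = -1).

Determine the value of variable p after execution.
p = 17

Tracing execution:
Step 1: SQUARE(z) → p = -2
Step 2: DOUBLE(p) → p = -4
Step 3: SQUARE(p) → p = 16
Step 4: INC(p) → p = 17
Step 5: HALVE(z) → p = 17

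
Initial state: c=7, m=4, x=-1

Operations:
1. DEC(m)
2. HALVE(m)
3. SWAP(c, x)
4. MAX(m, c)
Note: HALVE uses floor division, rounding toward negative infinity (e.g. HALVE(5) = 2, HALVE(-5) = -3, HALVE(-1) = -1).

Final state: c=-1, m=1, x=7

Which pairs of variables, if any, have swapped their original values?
(c, x)

Comparing initial and final values:
c: 7 → -1
x: -1 → 7
m: 4 → 1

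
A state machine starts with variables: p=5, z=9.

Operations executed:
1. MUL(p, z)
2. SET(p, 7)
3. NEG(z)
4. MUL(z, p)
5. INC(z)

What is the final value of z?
z = -62

Tracing execution:
Step 1: MUL(p, z) → z = 9
Step 2: SET(p, 7) → z = 9
Step 3: NEG(z) → z = -9
Step 4: MUL(z, p) → z = -63
Step 5: INC(z) → z = -62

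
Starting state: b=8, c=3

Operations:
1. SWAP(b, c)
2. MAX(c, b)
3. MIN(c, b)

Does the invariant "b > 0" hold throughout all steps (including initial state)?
Yes

The invariant holds at every step.

State at each step:
Initial: b=8, c=3
After step 1: b=3, c=8
After step 2: b=3, c=8
After step 3: b=3, c=3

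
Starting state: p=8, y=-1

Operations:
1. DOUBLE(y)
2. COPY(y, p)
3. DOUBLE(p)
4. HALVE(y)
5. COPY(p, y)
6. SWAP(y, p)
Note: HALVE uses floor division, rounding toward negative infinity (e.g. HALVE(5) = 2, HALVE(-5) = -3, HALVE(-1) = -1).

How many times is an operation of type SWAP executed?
1

Counting SWAP operations:
Step 6: SWAP(y, p) ← SWAP
Total: 1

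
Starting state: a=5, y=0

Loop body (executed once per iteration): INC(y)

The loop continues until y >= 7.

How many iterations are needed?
7

Tracing iterations:
Initial: a=5, y=0
After iteration 1: a=5, y=1
After iteration 2: a=5, y=2
After iteration 3: a=5, y=3
After iteration 4: a=5, y=4
After iteration 5: a=5, y=5
After iteration 6: a=5, y=6
After iteration 7: a=5, y=7
y >= 7 now holds, so the loop exits after 7 iterations.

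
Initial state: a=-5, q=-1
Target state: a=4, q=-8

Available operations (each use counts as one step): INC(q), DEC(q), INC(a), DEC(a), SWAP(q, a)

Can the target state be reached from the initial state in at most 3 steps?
No

The target state cannot be reached within 3 steps.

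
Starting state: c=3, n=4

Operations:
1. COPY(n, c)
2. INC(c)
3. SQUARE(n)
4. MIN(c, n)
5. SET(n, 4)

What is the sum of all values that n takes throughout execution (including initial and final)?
32

Values of n at each step:
Initial: n = 4
After step 1: n = 3
After step 2: n = 3
After step 3: n = 9
After step 4: n = 9
After step 5: n = 4
Sum = 4 + 3 + 3 + 9 + 9 + 4 = 32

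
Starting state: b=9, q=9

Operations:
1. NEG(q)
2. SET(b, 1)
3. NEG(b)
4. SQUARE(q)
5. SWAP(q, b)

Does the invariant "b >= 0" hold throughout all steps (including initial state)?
No, violated after step 3

The invariant is violated after step 3.

State at each step:
Initial: b=9, q=9
After step 1: b=9, q=-9
After step 2: b=1, q=-9
After step 3: b=-1, q=-9
After step 4: b=-1, q=81
After step 5: b=81, q=-1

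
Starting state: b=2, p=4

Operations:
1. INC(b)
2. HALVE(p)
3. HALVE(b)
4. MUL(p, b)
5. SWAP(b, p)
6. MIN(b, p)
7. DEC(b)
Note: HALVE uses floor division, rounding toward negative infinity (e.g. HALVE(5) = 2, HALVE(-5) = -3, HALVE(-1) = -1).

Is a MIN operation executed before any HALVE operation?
No

First MIN: step 6
First HALVE: step 2
Since 6 > 2, HALVE comes first.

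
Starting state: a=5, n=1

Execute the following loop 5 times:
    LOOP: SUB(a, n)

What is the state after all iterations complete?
a=0, n=1

Iteration trace:
Start: a=5, n=1
After iteration 1: a=4, n=1
After iteration 2: a=3, n=1
After iteration 3: a=2, n=1
After iteration 4: a=1, n=1
After iteration 5: a=0, n=1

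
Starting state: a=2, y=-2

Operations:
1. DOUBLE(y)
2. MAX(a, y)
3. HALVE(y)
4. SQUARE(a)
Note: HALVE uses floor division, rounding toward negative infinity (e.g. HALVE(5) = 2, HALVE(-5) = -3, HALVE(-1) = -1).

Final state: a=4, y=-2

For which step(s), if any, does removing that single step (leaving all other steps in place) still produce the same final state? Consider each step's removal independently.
Step(s) 2

Testing removal of each single step:
Without step 1: final = a=4, y=-1 (different)
Without step 2: final = a=4, y=-2 (same)
Without step 3: final = a=4, y=-4 (different)
Without step 4: final = a=2, y=-2 (different)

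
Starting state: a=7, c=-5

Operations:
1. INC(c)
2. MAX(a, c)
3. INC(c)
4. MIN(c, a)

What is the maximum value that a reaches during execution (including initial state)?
7

Values of a at each step:
Initial: a = 7 ← maximum
After step 1: a = 7
After step 2: a = 7
After step 3: a = 7
After step 4: a = 7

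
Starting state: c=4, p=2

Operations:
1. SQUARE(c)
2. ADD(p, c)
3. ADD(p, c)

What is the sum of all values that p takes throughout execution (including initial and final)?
56

Values of p at each step:
Initial: p = 2
After step 1: p = 2
After step 2: p = 18
After step 3: p = 34
Sum = 2 + 2 + 18 + 34 = 56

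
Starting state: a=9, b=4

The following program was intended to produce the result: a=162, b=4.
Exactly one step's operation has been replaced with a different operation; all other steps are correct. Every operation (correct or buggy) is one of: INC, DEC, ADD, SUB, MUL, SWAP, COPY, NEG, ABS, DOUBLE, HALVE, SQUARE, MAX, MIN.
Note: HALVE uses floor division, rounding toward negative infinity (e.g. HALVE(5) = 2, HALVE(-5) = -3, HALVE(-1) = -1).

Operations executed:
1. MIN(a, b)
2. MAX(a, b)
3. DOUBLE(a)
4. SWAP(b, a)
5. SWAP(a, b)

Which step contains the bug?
Step 1

Trace with buggy code:
Initial: a=9, b=4
After step 1: a=4, b=4
After step 2: a=4, b=4
After step 3: a=8, b=4
After step 4: a=4, b=8
After step 5: a=8, b=4
Actual final a=8, b=4 ≠ expected a=162, b=4.
Step 1 is the only position where a single-operation replacement can produce the expected result.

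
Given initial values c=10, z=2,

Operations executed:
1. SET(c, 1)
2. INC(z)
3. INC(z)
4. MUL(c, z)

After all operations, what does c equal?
c = 4

Tracing execution:
Step 1: SET(c, 1) → c = 1
Step 2: INC(z) → c = 1
Step 3: INC(z) → c = 1
Step 4: MUL(c, z) → c = 4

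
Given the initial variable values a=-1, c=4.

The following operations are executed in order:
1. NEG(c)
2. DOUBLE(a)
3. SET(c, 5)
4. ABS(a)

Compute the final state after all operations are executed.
{a: 2, c: 5}

Step-by-step execution:
Initial: a=-1, c=4
After step 1 (NEG(c)): a=-1, c=-4
After step 2 (DOUBLE(a)): a=-2, c=-4
After step 3 (SET(c, 5)): a=-2, c=5
After step 4 (ABS(a)): a=2, c=5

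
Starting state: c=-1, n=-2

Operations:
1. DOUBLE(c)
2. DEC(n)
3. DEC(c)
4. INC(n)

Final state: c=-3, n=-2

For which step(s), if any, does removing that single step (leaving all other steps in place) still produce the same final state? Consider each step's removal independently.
None - removing any single step changes the final result

Testing removal of each single step:
Without step 1: final = c=-2, n=-2 (different)
Without step 2: final = c=-3, n=-1 (different)
Without step 3: final = c=-2, n=-2 (different)
Without step 4: final = c=-3, n=-3 (different)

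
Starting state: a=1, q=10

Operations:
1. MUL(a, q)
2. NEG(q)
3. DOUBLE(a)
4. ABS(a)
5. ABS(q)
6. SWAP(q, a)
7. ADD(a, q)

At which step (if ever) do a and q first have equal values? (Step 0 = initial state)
Step 1

a and q first become equal after step 1.

Comparing values at each step:
Initial: a=1, q=10
After step 1: a=10, q=10 ← equal!
After step 2: a=10, q=-10
After step 3: a=20, q=-10
After step 4: a=20, q=-10
After step 5: a=20, q=10
After step 6: a=10, q=20
After step 7: a=30, q=20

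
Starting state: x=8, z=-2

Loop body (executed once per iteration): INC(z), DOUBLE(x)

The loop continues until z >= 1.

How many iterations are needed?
3

Tracing iterations:
Initial: x=8, z=-2
After iteration 1: x=16, z=-1
After iteration 2: x=32, z=0
After iteration 3: x=64, z=1
z >= 1 now holds, so the loop exits after 3 iterations.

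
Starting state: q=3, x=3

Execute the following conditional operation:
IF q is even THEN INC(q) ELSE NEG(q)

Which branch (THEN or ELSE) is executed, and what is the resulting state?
Branch: ELSE, Final state: q=-3, x=3

Evaluating condition: q is even
Condition is False, so ELSE branch executes
After NEG(q): q=-3, x=3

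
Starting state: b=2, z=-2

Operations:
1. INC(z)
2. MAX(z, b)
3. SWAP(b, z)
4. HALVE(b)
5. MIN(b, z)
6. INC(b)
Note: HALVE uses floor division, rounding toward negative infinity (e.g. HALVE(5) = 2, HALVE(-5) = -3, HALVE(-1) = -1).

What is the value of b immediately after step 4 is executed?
b = 1

Tracing b through execution:
Initial: b = 2
After step 1 (INC(z)): b = 2
After step 2 (MAX(z, b)): b = 2
After step 3 (SWAP(b, z)): b = 2
After step 4 (HALVE(b)): b = 1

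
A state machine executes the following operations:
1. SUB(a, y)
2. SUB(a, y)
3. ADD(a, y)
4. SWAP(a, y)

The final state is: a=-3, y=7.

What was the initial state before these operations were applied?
a=4, y=-3

Working backwards:
Final state: a=-3, y=7
Before step 4 (SWAP(a, y)): a=7, y=-3
Before step 3 (ADD(a, y)): a=10, y=-3
Before step 2 (SUB(a, y)): a=7, y=-3
Before step 1 (SUB(a, y)): a=4, y=-3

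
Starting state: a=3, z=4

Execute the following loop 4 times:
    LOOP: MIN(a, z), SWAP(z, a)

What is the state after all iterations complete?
a=3, z=3

Iteration trace:
Start: a=3, z=4
After iteration 1: a=4, z=3
After iteration 2: a=3, z=3
After iteration 3: a=3, z=3
After iteration 4: a=3, z=3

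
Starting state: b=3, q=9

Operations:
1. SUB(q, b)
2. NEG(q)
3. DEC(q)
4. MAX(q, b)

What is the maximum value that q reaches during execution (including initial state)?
9

Values of q at each step:
Initial: q = 9 ← maximum
After step 1: q = 6
After step 2: q = -6
After step 3: q = -7
After step 4: q = 3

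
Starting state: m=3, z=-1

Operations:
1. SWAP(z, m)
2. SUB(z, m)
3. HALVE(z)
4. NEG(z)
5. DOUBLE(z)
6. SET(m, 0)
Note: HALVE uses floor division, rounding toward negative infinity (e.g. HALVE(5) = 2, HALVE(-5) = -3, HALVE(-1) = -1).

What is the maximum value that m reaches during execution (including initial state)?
3

Values of m at each step:
Initial: m = 3 ← maximum
After step 1: m = -1
After step 2: m = -1
After step 3: m = -1
After step 4: m = -1
After step 5: m = -1
After step 6: m = 0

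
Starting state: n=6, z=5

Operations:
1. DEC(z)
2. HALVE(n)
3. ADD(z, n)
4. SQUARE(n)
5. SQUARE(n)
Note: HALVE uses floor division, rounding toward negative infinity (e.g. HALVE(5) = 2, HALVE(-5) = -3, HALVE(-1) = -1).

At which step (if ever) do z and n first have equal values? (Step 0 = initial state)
Never

z and n never become equal during execution.

Comparing values at each step:
Initial: z=5, n=6
After step 1: z=4, n=6
After step 2: z=4, n=3
After step 3: z=7, n=3
After step 4: z=7, n=9
After step 5: z=7, n=81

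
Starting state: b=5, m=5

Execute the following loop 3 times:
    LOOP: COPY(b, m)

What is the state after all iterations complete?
b=5, m=5

Iteration trace:
Start: b=5, m=5
After iteration 1: b=5, m=5
After iteration 2: b=5, m=5
After iteration 3: b=5, m=5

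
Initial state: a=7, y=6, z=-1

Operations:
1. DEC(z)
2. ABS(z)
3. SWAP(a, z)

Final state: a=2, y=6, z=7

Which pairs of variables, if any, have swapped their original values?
None

Comparing initial and final values:
z: -1 → 7
a: 7 → 2
y: 6 → 6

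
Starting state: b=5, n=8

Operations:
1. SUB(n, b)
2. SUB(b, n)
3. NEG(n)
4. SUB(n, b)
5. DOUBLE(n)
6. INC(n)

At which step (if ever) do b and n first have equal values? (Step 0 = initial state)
Never

b and n never become equal during execution.

Comparing values at each step:
Initial: b=5, n=8
After step 1: b=5, n=3
After step 2: b=2, n=3
After step 3: b=2, n=-3
After step 4: b=2, n=-5
After step 5: b=2, n=-10
After step 6: b=2, n=-9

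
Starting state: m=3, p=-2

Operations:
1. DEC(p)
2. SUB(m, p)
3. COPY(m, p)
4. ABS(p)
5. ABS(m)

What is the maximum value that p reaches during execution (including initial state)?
3

Values of p at each step:
Initial: p = -2
After step 1: p = -3
After step 2: p = -3
After step 3: p = -3
After step 4: p = 3 ← maximum
After step 5: p = 3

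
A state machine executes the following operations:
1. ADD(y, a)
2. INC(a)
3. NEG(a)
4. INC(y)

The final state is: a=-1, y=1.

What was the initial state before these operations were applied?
a=0, y=0

Working backwards:
Final state: a=-1, y=1
Before step 4 (INC(y)): a=-1, y=0
Before step 3 (NEG(a)): a=1, y=0
Before step 2 (INC(a)): a=0, y=0
Before step 1 (ADD(y, a)): a=0, y=0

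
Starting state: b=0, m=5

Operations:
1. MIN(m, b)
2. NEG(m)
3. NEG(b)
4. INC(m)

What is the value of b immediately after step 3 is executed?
b = 0

Tracing b through execution:
Initial: b = 0
After step 1 (MIN(m, b)): b = 0
After step 2 (NEG(m)): b = 0
After step 3 (NEG(b)): b = 0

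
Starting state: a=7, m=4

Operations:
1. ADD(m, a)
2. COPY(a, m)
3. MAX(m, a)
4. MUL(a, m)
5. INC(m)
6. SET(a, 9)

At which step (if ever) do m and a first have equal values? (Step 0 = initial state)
Step 2

m and a first become equal after step 2.

Comparing values at each step:
Initial: m=4, a=7
After step 1: m=11, a=7
After step 2: m=11, a=11 ← equal!
After step 3: m=11, a=11 ← equal!
After step 4: m=11, a=121
After step 5: m=12, a=121
After step 6: m=12, a=9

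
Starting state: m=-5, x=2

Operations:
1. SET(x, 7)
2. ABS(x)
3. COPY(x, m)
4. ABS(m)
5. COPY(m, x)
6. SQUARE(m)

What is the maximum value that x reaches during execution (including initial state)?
7

Values of x at each step:
Initial: x = 2
After step 1: x = 7 ← maximum
After step 2: x = 7
After step 3: x = -5
After step 4: x = -5
After step 5: x = -5
After step 6: x = -5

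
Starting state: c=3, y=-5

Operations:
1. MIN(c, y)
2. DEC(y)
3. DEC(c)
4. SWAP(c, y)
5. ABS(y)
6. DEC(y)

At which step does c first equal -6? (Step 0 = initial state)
Step 3

Tracing c:
Initial: c = 3
After step 1: c = -5
After step 2: c = -5
After step 3: c = -6 ← first occurrence
After step 4: c = -6
After step 5: c = -6
After step 6: c = -6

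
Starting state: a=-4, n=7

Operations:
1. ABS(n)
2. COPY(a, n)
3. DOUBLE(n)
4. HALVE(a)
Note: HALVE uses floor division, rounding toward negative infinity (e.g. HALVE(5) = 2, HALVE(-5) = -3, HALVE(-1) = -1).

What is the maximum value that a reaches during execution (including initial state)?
7

Values of a at each step:
Initial: a = -4
After step 1: a = -4
After step 2: a = 7 ← maximum
After step 3: a = 7
After step 4: a = 3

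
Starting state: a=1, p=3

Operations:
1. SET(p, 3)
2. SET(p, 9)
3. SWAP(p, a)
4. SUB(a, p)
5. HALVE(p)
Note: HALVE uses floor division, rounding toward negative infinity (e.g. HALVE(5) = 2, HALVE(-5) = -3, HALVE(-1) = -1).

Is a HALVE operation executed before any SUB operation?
No

First HALVE: step 5
First SUB: step 4
Since 5 > 4, SUB comes first.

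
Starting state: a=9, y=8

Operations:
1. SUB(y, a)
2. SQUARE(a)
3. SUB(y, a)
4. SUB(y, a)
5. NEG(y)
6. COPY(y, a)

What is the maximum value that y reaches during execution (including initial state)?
163

Values of y at each step:
Initial: y = 8
After step 1: y = -1
After step 2: y = -1
After step 3: y = -82
After step 4: y = -163
After step 5: y = 163 ← maximum
After step 6: y = 81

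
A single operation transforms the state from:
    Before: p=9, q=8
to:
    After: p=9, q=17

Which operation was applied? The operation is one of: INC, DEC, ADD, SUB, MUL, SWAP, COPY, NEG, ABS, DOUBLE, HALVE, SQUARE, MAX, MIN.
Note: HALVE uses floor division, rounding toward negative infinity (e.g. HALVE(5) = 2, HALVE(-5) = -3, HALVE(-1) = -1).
ADD(q, p)

Analyzing the change:
Before: p=9, q=8
After: p=9, q=17
Variable q changed from 8 to 17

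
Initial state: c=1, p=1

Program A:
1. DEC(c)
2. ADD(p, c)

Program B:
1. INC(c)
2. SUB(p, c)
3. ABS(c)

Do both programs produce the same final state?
No

Program A final state: c=0, p=1
Program B final state: c=2, p=-1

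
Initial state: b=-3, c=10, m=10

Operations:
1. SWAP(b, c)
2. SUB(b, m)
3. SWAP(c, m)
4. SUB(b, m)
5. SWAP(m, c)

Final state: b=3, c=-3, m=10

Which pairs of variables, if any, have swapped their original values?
None

Comparing initial and final values:
c: 10 → -3
m: 10 → 10
b: -3 → 3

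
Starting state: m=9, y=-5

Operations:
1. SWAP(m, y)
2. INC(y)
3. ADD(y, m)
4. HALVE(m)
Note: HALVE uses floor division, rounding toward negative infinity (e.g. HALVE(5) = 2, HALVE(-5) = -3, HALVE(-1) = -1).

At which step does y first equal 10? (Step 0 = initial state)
Step 2

Tracing y:
Initial: y = -5
After step 1: y = 9
After step 2: y = 10 ← first occurrence
After step 3: y = 5
After step 4: y = 5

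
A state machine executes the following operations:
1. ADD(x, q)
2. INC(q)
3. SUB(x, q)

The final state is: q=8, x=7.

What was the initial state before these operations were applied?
q=7, x=8

Working backwards:
Final state: q=8, x=7
Before step 3 (SUB(x, q)): q=8, x=15
Before step 2 (INC(q)): q=7, x=15
Before step 1 (ADD(x, q)): q=7, x=8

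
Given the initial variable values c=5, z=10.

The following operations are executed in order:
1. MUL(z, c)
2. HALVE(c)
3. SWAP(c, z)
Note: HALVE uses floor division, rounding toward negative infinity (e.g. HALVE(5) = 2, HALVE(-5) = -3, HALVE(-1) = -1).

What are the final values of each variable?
{c: 50, z: 2}

Step-by-step execution:
Initial: c=5, z=10
After step 1 (MUL(z, c)): c=5, z=50
After step 2 (HALVE(c)): c=2, z=50
After step 3 (SWAP(c, z)): c=50, z=2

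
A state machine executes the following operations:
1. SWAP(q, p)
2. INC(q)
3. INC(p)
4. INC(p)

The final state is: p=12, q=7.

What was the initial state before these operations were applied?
p=6, q=10

Working backwards:
Final state: p=12, q=7
Before step 4 (INC(p)): p=11, q=7
Before step 3 (INC(p)): p=10, q=7
Before step 2 (INC(q)): p=10, q=6
Before step 1 (SWAP(q, p)): p=6, q=10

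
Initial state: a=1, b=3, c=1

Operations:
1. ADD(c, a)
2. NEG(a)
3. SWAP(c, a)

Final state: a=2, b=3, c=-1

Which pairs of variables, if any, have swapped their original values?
None

Comparing initial and final values:
b: 3 → 3
c: 1 → -1
a: 1 → 2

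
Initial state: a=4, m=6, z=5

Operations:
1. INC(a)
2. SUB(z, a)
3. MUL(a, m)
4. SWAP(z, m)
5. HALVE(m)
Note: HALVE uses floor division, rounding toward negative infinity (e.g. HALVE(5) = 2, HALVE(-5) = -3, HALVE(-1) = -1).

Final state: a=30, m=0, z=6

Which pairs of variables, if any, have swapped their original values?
None

Comparing initial and final values:
m: 6 → 0
a: 4 → 30
z: 5 → 6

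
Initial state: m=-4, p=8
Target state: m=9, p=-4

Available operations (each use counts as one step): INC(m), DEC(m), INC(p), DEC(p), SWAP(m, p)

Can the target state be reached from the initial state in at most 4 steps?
Yes

Path (2 steps): INC(p) → SWAP(m, p)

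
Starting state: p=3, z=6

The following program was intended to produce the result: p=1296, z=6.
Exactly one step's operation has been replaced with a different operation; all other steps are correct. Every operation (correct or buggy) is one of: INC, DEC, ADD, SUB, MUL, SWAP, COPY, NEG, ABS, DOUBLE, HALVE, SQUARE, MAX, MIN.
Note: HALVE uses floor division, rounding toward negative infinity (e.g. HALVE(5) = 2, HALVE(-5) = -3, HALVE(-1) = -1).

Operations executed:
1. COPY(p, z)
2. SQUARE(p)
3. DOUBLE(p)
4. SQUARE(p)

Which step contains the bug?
Step 3

Trace with buggy code:
Initial: p=3, z=6
After step 1: p=6, z=6
After step 2: p=36, z=6
After step 3: p=72, z=6
After step 4: p=5184, z=6
Actual final p=5184, z=6 ≠ expected p=1296, z=6.
Step 3 is the only position where a single-operation replacement can produce the expected result.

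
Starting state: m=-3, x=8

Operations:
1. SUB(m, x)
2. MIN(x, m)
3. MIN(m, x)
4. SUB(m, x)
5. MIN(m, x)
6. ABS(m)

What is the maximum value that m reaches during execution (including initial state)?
11

Values of m at each step:
Initial: m = -3
After step 1: m = -11
After step 2: m = -11
After step 3: m = -11
After step 4: m = 0
After step 5: m = -11
After step 6: m = 11 ← maximum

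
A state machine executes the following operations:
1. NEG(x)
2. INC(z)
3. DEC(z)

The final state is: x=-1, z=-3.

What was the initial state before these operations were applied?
x=1, z=-3

Working backwards:
Final state: x=-1, z=-3
Before step 3 (DEC(z)): x=-1, z=-2
Before step 2 (INC(z)): x=-1, z=-3
Before step 1 (NEG(x)): x=1, z=-3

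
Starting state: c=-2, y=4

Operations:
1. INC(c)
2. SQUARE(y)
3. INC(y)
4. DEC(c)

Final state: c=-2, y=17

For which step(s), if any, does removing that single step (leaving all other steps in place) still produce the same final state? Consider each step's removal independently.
None - removing any single step changes the final result

Testing removal of each single step:
Without step 1: final = c=-3, y=17 (different)
Without step 2: final = c=-2, y=5 (different)
Without step 3: final = c=-2, y=16 (different)
Without step 4: final = c=-1, y=17 (different)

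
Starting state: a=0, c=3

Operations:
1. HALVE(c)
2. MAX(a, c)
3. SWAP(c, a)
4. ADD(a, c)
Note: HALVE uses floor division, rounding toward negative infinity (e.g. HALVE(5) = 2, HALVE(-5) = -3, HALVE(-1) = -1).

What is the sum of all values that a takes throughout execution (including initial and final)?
4

Values of a at each step:
Initial: a = 0
After step 1: a = 0
After step 2: a = 1
After step 3: a = 1
After step 4: a = 2
Sum = 0 + 0 + 1 + 1 + 2 = 4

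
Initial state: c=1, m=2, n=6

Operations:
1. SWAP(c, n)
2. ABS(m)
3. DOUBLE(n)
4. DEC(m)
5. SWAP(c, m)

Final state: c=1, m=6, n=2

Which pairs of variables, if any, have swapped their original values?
(m, n)

Comparing initial and final values:
m: 2 → 6
n: 6 → 2
c: 1 → 1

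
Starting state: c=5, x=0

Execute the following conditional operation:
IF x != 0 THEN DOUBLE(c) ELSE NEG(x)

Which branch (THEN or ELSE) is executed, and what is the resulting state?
Branch: ELSE, Final state: c=5, x=0

Evaluating condition: x != 0
x = 0
Condition is False, so ELSE branch executes
After NEG(x): c=5, x=0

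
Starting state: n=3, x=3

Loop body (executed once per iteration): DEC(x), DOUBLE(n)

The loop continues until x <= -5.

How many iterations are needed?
8

Tracing iterations:
Initial: n=3, x=3
After iteration 1: n=6, x=2
After iteration 2: n=12, x=1
After iteration 3: n=24, x=0
After iteration 4: n=48, x=-1
After iteration 5: n=96, x=-2
After iteration 6: n=192, x=-3
After iteration 7: n=384, x=-4
After iteration 8: n=768, x=-5
x <= -5 now holds, so the loop exits after 8 iterations.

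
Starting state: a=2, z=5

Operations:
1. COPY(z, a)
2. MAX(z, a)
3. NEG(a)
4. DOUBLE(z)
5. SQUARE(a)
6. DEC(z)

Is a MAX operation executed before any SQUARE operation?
Yes

First MAX: step 2
First SQUARE: step 5
Since 2 < 5, MAX comes first.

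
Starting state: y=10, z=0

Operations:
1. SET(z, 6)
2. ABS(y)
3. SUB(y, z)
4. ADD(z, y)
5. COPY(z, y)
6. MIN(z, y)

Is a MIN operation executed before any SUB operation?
No

First MIN: step 6
First SUB: step 3
Since 6 > 3, SUB comes first.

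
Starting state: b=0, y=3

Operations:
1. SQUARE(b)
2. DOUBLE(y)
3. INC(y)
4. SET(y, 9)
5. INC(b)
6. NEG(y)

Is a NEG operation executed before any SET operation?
No

First NEG: step 6
First SET: step 4
Since 6 > 4, SET comes first.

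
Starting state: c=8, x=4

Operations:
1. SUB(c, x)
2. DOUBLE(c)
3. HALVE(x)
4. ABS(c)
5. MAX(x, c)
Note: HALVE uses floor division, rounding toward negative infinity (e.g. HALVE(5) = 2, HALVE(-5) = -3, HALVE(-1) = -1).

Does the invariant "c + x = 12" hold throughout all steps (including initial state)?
No, violated after step 1

The invariant is violated after step 1.

State at each step:
Initial: c=8, x=4
After step 1: c=4, x=4
After step 2: c=8, x=4
After step 3: c=8, x=2
After step 4: c=8, x=2
After step 5: c=8, x=8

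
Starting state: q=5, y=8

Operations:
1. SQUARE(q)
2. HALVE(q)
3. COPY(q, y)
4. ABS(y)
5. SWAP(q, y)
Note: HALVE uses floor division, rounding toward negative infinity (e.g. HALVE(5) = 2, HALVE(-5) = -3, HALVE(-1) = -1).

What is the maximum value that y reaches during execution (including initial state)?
8

Values of y at each step:
Initial: y = 8 ← maximum
After step 1: y = 8
After step 2: y = 8
After step 3: y = 8
After step 4: y = 8
After step 5: y = 8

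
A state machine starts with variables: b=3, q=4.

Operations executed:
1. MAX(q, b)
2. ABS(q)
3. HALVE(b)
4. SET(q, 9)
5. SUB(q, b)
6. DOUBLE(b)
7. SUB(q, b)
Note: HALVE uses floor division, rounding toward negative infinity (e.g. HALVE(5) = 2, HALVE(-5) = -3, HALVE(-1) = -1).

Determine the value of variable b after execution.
b = 2

Tracing execution:
Step 1: MAX(q, b) → b = 3
Step 2: ABS(q) → b = 3
Step 3: HALVE(b) → b = 1
Step 4: SET(q, 9) → b = 1
Step 5: SUB(q, b) → b = 1
Step 6: DOUBLE(b) → b = 2
Step 7: SUB(q, b) → b = 2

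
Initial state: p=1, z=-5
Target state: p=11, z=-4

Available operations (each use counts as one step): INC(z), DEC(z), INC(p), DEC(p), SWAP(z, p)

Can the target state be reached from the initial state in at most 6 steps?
No

The target state cannot be reached within 6 steps.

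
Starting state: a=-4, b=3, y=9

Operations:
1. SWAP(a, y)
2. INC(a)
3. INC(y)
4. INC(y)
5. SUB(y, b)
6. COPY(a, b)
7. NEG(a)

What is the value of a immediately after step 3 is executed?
a = 10

Tracing a through execution:
Initial: a = -4
After step 1 (SWAP(a, y)): a = 9
After step 2 (INC(a)): a = 10
After step 3 (INC(y)): a = 10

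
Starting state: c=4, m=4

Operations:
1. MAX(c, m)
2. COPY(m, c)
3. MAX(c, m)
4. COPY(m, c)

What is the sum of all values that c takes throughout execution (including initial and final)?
20

Values of c at each step:
Initial: c = 4
After step 1: c = 4
After step 2: c = 4
After step 3: c = 4
After step 4: c = 4
Sum = 4 + 4 + 4 + 4 + 4 = 20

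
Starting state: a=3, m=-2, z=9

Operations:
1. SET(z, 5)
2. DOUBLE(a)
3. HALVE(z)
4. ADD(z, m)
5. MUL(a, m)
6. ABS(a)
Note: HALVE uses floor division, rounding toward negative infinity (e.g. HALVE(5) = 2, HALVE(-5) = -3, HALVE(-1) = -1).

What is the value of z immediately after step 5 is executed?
z = 0

Tracing z through execution:
Initial: z = 9
After step 1 (SET(z, 5)): z = 5
After step 2 (DOUBLE(a)): z = 5
After step 3 (HALVE(z)): z = 2
After step 4 (ADD(z, m)): z = 0
After step 5 (MUL(a, m)): z = 0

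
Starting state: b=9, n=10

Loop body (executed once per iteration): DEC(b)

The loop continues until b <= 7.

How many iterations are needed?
2

Tracing iterations:
Initial: b=9, n=10
After iteration 1: b=8, n=10
After iteration 2: b=7, n=10
b <= 7 now holds, so the loop exits after 2 iterations.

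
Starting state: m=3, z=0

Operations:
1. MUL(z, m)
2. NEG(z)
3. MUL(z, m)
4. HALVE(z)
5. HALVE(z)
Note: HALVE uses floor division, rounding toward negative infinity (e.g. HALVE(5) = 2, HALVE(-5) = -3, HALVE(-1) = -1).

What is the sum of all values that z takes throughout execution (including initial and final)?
0

Values of z at each step:
Initial: z = 0
After step 1: z = 0
After step 2: z = 0
After step 3: z = 0
After step 4: z = 0
After step 5: z = 0
Sum = 0 + 0 + 0 + 0 + 0 + 0 = 0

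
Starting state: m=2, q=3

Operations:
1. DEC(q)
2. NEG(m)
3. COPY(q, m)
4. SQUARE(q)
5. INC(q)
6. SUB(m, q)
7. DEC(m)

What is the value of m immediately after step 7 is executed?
m = -8

Tracing m through execution:
Initial: m = 2
After step 1 (DEC(q)): m = 2
After step 2 (NEG(m)): m = -2
After step 3 (COPY(q, m)): m = -2
After step 4 (SQUARE(q)): m = -2
After step 5 (INC(q)): m = -2
After step 6 (SUB(m, q)): m = -7
After step 7 (DEC(m)): m = -8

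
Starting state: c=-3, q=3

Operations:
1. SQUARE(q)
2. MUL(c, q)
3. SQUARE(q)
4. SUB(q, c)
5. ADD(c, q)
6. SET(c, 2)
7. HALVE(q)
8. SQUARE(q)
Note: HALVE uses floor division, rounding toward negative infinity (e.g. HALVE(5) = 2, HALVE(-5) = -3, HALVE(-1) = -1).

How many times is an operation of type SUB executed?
1

Counting SUB operations:
Step 4: SUB(q, c) ← SUB
Total: 1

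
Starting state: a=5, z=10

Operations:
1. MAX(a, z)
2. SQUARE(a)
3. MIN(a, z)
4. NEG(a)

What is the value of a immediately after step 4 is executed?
a = -10

Tracing a through execution:
Initial: a = 5
After step 1 (MAX(a, z)): a = 10
After step 2 (SQUARE(a)): a = 100
After step 3 (MIN(a, z)): a = 10
After step 4 (NEG(a)): a = -10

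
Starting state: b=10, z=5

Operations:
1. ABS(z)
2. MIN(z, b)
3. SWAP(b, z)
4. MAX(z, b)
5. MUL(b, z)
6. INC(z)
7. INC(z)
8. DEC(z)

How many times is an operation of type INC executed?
2

Counting INC operations:
Step 6: INC(z) ← INC
Step 7: INC(z) ← INC
Total: 2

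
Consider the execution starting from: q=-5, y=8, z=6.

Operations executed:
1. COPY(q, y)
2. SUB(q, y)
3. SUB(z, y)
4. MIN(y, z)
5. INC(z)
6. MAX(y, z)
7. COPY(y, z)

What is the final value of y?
y = -1

Tracing execution:
Step 1: COPY(q, y) → y = 8
Step 2: SUB(q, y) → y = 8
Step 3: SUB(z, y) → y = 8
Step 4: MIN(y, z) → y = -2
Step 5: INC(z) → y = -2
Step 6: MAX(y, z) → y = -1
Step 7: COPY(y, z) → y = -1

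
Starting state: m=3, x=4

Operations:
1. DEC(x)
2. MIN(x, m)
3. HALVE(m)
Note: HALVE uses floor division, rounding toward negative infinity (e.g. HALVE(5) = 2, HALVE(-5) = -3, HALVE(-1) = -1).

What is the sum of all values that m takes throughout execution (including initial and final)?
10

Values of m at each step:
Initial: m = 3
After step 1: m = 3
After step 2: m = 3
After step 3: m = 1
Sum = 3 + 3 + 3 + 1 = 10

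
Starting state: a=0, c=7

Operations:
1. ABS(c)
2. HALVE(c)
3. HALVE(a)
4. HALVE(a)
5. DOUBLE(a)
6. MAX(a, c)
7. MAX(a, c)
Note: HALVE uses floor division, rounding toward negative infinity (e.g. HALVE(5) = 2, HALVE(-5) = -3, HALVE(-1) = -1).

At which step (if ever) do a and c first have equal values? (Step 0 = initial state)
Step 6

a and c first become equal after step 6.

Comparing values at each step:
Initial: a=0, c=7
After step 1: a=0, c=7
After step 2: a=0, c=3
After step 3: a=0, c=3
After step 4: a=0, c=3
After step 5: a=0, c=3
After step 6: a=3, c=3 ← equal!
After step 7: a=3, c=3 ← equal!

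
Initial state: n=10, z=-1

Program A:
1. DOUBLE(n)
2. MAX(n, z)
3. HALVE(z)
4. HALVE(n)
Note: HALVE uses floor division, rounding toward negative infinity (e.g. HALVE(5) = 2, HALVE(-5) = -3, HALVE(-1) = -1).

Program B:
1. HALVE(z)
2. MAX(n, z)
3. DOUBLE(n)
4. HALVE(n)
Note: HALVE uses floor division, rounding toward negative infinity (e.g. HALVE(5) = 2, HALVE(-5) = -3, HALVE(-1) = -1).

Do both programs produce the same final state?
Yes

Program A final state: n=10, z=-1
Program B final state: n=10, z=-1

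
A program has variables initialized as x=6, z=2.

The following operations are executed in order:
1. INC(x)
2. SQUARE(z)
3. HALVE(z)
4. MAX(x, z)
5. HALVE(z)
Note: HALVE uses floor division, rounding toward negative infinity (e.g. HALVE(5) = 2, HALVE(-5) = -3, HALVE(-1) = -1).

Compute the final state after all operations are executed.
{x: 7, z: 1}

Step-by-step execution:
Initial: x=6, z=2
After step 1 (INC(x)): x=7, z=2
After step 2 (SQUARE(z)): x=7, z=4
After step 3 (HALVE(z)): x=7, z=2
After step 4 (MAX(x, z)): x=7, z=2
After step 5 (HALVE(z)): x=7, z=1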